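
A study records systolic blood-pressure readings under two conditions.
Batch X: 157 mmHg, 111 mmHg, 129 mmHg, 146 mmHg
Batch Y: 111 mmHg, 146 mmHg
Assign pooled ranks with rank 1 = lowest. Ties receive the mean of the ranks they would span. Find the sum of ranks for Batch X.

15

Sorted (ascending): 111, 111, 129, 146, 146, 157
The 2 values of 111 occupy positions 1–2 → average rank (1+2)/2 = 1.5.
The 2 values of 146 occupy positions 4–5 → average rank (4+5)/2 = 4.5.
Batch X values → pooled ranks: 157→6, 111→1.5, 129→3, 146→4.5
Rank sum = 6 + 1.5 + 3 + 4.5 = 15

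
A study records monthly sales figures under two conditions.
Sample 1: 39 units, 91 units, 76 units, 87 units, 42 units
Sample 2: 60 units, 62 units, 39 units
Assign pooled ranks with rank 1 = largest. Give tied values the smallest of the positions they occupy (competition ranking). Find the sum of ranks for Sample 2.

16

Sorted (descending): 91, 87, 76, 62, 60, 42, 39, 39
The 2 values of 39 occupy positions 7–8 → each gets rank 7.
Sample 2 values → pooled ranks: 60→5, 62→4, 39→7
Rank sum = 5 + 4 + 7 = 16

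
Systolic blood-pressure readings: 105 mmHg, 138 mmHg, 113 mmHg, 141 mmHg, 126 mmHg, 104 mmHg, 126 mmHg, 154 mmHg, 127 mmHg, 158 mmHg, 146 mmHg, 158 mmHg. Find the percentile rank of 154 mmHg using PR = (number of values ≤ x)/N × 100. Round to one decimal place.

N = 12.
Strictly below 154: 9. Equal to 154: 1.
PR = 10/12 × 100 = 83.3

83.3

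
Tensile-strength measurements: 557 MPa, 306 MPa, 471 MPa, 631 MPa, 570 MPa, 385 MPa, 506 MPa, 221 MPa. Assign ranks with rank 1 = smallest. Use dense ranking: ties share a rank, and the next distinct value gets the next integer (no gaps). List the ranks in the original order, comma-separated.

6, 2, 4, 8, 7, 3, 5, 1

Sorted (ascending): 221, 306, 385, 471, 506, 557, 570, 631
No ties — each value takes its position as its rank.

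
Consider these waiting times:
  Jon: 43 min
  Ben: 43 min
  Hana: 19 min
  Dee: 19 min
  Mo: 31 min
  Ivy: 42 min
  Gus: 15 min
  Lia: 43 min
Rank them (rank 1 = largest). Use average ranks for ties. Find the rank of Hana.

6.5

Sorted (descending): 43, 43, 43, 42, 31, 19, 19, 15
The 3 values of 43 occupy positions 1–3 → average rank 2.
The 2 values of 19 occupy positions 6–7 → average rank (6+7)/2 = 6.5.
Hana has value 19 min → rank 6.5.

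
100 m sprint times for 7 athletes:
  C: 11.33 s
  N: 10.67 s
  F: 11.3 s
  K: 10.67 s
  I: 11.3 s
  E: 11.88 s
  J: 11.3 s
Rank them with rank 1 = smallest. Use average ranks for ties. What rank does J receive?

Sorted (ascending): 10.67, 10.67, 11.3, 11.3, 11.3, 11.33, 11.88
The 2 values of 10.67 occupy positions 1–2 → average rank (1+2)/2 = 1.5.
The 3 values of 11.3 occupy positions 3–5 → average rank 4.
J has value 11.3 s → rank 4.

4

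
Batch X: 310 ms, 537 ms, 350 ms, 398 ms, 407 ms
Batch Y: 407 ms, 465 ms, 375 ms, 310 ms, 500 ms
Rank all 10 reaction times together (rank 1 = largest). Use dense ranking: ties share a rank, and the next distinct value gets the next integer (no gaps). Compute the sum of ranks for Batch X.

Sorted (descending): 537, 500, 465, 407, 407, 398, 375, 350, 310, 310
The 2 values of 407 share dense rank 4.
The 2 values of 310 share dense rank 8.
Remaining distinct values take the next consecutive integers.
Batch X values → pooled ranks: 310→8, 537→1, 350→7, 398→5, 407→4
Rank sum = 8 + 1 + 7 + 5 + 4 = 25

25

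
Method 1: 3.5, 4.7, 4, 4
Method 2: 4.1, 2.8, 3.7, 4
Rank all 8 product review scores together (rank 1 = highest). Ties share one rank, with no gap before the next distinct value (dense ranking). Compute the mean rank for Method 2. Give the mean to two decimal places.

Sorted (descending): 4.7, 4.1, 4, 4, 4, 3.7, 3.5, 2.8
The 3 values of 4 share dense rank 3.
Remaining distinct values take the next consecutive integers.
Method 2 values → pooled ranks: 4.1→2, 2.8→6, 3.7→4, 4→3
Mean rank = (2 + 6 + 4 + 3) / 4 = 3.75

3.75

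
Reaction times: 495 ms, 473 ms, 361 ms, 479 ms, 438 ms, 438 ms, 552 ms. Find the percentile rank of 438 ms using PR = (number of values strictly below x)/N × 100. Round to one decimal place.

14.3

N = 7.
Strictly below 438: 1. Equal to 438: 2.
PR = 1/7 × 100 = 14.3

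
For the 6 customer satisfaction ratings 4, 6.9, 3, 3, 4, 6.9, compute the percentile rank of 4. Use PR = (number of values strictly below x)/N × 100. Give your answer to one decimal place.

N = 6.
Strictly below 4: 2. Equal to 4: 2.
PR = 2/6 × 100 = 33.3

33.3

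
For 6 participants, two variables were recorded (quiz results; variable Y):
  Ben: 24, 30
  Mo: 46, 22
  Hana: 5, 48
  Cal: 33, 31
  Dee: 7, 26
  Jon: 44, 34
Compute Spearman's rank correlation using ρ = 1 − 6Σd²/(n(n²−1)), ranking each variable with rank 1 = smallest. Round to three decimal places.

Ranks of variable 1: 3, 6, 1, 4, 2, 5
Ranks of variable 2: 3, 1, 6, 4, 2, 5
d = r₁ − r₂: 0, 5, -5, 0, 0, 0
d²: 0, 25, 25, 0, 0, 0; Σd² = 50
ρ = 1 − 6·50/(6·35) = 1 − 300/210 = -0.429

-0.429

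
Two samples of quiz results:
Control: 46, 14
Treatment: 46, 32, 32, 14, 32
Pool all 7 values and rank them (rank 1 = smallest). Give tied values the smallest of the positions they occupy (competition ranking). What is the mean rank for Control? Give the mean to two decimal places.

Sorted (ascending): 14, 14, 32, 32, 32, 46, 46
The 2 values of 14 occupy positions 1–2 → each gets rank 1.
The 3 values of 32 occupy positions 3–5 → each gets rank 3.
The 2 values of 46 occupy positions 6–7 → each gets rank 6.
Control values → pooled ranks: 46→6, 14→1
Mean rank = (6 + 1) / 2 = 3.50

3.50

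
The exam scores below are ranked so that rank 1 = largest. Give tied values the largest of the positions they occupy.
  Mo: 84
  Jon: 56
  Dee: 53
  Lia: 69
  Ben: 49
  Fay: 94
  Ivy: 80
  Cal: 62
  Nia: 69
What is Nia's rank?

5

Sorted (descending): 94, 84, 80, 69, 69, 62, 56, 53, 49
The 2 values of 69 occupy positions 4–5 → each gets rank 5.
Nia has value 69 → rank 5.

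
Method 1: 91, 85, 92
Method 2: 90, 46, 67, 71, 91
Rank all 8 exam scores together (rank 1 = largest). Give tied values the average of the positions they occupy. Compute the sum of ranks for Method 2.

Sorted (descending): 92, 91, 91, 90, 85, 71, 67, 46
The 2 values of 91 occupy positions 2–3 → average rank (2+3)/2 = 2.5.
Method 2 values → pooled ranks: 90→4, 46→8, 67→7, 71→6, 91→2.5
Rank sum = 4 + 8 + 7 + 6 + 2.5 = 27.5

27.5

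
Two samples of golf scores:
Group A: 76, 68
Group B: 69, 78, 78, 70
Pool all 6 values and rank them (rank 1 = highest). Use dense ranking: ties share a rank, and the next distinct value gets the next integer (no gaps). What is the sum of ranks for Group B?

9

Sorted (descending): 78, 78, 76, 70, 69, 68
The 2 values of 78 share dense rank 1.
Remaining distinct values take the next consecutive integers.
Group B values → pooled ranks: 69→4, 78→1, 78→1, 70→3
Rank sum = 4 + 1 + 1 + 3 = 9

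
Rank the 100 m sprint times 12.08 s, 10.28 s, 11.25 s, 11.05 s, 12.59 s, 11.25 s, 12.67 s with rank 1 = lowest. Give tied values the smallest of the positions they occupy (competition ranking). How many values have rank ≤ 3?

4

Sorted (ascending): 10.28, 11.05, 11.25, 11.25, 12.08, 12.59, 12.67
The 2 values of 11.25 occupy positions 3–4 → each gets rank 3.
Ranks ≤ 3: {1, 2, 3, 3} → 4 values.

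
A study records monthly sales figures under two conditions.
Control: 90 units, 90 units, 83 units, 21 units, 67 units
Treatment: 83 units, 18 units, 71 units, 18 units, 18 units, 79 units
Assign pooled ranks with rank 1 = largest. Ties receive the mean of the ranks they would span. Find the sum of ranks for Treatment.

Sorted (descending): 90, 90, 83, 83, 79, 71, 67, 21, 18, 18, 18
The 2 values of 90 occupy positions 1–2 → average rank (1+2)/2 = 1.5.
The 2 values of 83 occupy positions 3–4 → average rank (3+4)/2 = 3.5.
The 3 values of 18 occupy positions 9–11 → average rank 10.
Treatment values → pooled ranks: 83→3.5, 18→10, 71→6, 18→10, 18→10, 79→5
Rank sum = 3.5 + 10 + 6 + 10 + 10 + 5 = 44.5

44.5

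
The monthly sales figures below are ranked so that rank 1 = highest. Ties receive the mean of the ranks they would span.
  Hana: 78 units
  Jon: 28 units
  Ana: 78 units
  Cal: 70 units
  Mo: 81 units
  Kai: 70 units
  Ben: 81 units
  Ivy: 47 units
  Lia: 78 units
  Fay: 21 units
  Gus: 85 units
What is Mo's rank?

Sorted (descending): 85, 81, 81, 78, 78, 78, 70, 70, 47, 28, 21
The 2 values of 81 occupy positions 2–3 → average rank (2+3)/2 = 2.5.
The 3 values of 78 occupy positions 4–6 → average rank 5.
The 2 values of 70 occupy positions 7–8 → average rank (7+8)/2 = 7.5.
Mo has value 81 units → rank 2.5.

2.5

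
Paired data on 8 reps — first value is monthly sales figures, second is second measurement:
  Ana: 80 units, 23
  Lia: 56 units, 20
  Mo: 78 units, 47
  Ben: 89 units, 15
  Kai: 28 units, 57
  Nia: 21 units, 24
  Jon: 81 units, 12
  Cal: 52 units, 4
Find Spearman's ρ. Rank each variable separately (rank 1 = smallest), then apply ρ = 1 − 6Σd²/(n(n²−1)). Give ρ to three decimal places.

-0.429

Ranks of variable 1: 6, 4, 5, 8, 2, 1, 7, 3
Ranks of variable 2: 5, 4, 7, 3, 8, 6, 2, 1
d = r₁ − r₂: 1, 0, -2, 5, -6, -5, 5, 2
d²: 1, 0, 4, 25, 36, 25, 25, 4; Σd² = 120
ρ = 1 − 6·120/(8·63) = 1 − 720/504 = -0.429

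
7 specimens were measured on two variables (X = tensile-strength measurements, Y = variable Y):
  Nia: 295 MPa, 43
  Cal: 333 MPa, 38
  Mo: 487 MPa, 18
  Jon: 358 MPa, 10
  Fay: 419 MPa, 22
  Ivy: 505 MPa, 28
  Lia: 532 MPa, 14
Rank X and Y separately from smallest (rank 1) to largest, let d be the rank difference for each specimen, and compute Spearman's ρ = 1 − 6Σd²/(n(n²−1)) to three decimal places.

Ranks of variable 1: 1, 2, 5, 3, 4, 6, 7
Ranks of variable 2: 7, 6, 3, 1, 4, 5, 2
d = r₁ − r₂: -6, -4, 2, 2, 0, 1, 5
d²: 36, 16, 4, 4, 0, 1, 25; Σd² = 86
ρ = 1 − 6·86/(7·48) = 1 − 516/336 = -0.536

-0.536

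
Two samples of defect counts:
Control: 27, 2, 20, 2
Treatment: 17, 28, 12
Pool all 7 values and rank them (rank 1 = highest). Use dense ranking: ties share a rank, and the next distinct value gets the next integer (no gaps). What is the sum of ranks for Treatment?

10

Sorted (descending): 28, 27, 20, 17, 12, 2, 2
The 2 values of 2 share dense rank 6.
Remaining distinct values take the next consecutive integers.
Treatment values → pooled ranks: 17→4, 28→1, 12→5
Rank sum = 4 + 1 + 5 = 10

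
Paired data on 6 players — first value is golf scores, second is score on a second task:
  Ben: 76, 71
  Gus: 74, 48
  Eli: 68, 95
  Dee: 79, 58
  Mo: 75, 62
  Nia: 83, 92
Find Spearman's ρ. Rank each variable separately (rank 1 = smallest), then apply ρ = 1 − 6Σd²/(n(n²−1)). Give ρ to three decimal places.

-0.029

Ranks of variable 1: 4, 2, 1, 5, 3, 6
Ranks of variable 2: 4, 1, 6, 2, 3, 5
d = r₁ − r₂: 0, 1, -5, 3, 0, 1
d²: 0, 1, 25, 9, 0, 1; Σd² = 36
ρ = 1 − 6·36/(6·35) = 1 − 216/210 = -0.029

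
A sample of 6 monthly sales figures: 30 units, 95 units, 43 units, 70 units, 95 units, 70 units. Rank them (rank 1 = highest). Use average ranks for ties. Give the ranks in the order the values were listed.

Sorted (descending): 95, 95, 70, 70, 43, 30
The 2 values of 95 occupy positions 1–2 → average rank (1+2)/2 = 1.5.
The 2 values of 70 occupy positions 3–4 → average rank (3+4)/2 = 3.5.

6, 1.5, 5, 3.5, 1.5, 3.5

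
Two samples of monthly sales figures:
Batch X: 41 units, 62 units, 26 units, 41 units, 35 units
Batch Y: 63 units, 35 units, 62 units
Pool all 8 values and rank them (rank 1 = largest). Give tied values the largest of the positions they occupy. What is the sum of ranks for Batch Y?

11

Sorted (descending): 63, 62, 62, 41, 41, 35, 35, 26
The 2 values of 62 occupy positions 2–3 → each gets rank 3.
The 2 values of 41 occupy positions 4–5 → each gets rank 5.
The 2 values of 35 occupy positions 6–7 → each gets rank 7.
Batch Y values → pooled ranks: 63→1, 35→7, 62→3
Rank sum = 1 + 7 + 3 = 11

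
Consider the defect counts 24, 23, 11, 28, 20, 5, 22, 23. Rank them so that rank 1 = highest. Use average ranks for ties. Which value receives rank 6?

20

Sorted (descending): 28, 24, 23, 23, 22, 20, 11, 5
The 2 values of 23 occupy positions 3–4 → average rank (3+4)/2 = 3.5.
Rank 6 → value 20.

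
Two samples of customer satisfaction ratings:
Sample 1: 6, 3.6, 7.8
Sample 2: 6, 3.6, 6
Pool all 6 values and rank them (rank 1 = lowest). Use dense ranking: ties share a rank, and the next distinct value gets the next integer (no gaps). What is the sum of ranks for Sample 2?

5

Sorted (ascending): 3.6, 3.6, 6, 6, 6, 7.8
The 2 values of 3.6 share dense rank 1.
The 3 values of 6 share dense rank 2.
Remaining distinct values take the next consecutive integers.
Sample 2 values → pooled ranks: 6→2, 3.6→1, 6→2
Rank sum = 2 + 1 + 2 = 5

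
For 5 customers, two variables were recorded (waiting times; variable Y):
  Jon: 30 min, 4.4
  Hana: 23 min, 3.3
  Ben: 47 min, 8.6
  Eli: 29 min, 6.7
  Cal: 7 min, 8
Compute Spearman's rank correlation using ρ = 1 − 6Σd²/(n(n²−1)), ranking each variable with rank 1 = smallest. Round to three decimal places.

0.300

Ranks of variable 1: 4, 2, 5, 3, 1
Ranks of variable 2: 2, 1, 5, 3, 4
d = r₁ − r₂: 2, 1, 0, 0, -3
d²: 4, 1, 0, 0, 9; Σd² = 14
ρ = 1 − 6·14/(5·24) = 1 − 84/120 = 0.300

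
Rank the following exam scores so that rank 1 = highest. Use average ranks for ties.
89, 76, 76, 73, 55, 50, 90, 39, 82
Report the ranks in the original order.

Sorted (descending): 90, 89, 82, 76, 76, 73, 55, 50, 39
The 2 values of 76 occupy positions 4–5 → average rank (4+5)/2 = 4.5.

2, 4.5, 4.5, 6, 7, 8, 1, 9, 3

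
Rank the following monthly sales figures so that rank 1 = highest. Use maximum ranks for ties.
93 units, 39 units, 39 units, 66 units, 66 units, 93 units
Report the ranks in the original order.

Sorted (descending): 93, 93, 66, 66, 39, 39
The 2 values of 93 occupy positions 1–2 → each gets rank 2.
The 2 values of 66 occupy positions 3–4 → each gets rank 4.
The 2 values of 39 occupy positions 5–6 → each gets rank 6.

2, 6, 6, 4, 4, 2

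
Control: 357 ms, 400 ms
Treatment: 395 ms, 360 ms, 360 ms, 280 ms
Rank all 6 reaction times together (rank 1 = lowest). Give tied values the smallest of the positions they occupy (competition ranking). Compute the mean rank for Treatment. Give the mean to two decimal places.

Sorted (ascending): 280, 357, 360, 360, 395, 400
The 2 values of 360 occupy positions 3–4 → each gets rank 3.
Treatment values → pooled ranks: 395→5, 360→3, 360→3, 280→1
Mean rank = (5 + 3 + 3 + 1) / 4 = 3.00

3.00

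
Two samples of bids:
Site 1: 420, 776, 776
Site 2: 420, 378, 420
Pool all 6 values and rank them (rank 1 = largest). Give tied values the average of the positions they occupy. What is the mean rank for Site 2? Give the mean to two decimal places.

4.67

Sorted (descending): 776, 776, 420, 420, 420, 378
The 2 values of 776 occupy positions 1–2 → average rank (1+2)/2 = 1.5.
The 3 values of 420 occupy positions 3–5 → average rank 4.
Site 2 values → pooled ranks: 420→4, 378→6, 420→4
Mean rank = (4 + 6 + 4) / 3 = 4.67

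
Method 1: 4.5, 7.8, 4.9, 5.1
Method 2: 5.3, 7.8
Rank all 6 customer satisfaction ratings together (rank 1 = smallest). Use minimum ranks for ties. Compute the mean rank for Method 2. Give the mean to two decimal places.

Sorted (ascending): 4.5, 4.9, 5.1, 5.3, 7.8, 7.8
The 2 values of 7.8 occupy positions 5–6 → each gets rank 5.
Method 2 values → pooled ranks: 5.3→4, 7.8→5
Mean rank = (4 + 5) / 2 = 4.50

4.50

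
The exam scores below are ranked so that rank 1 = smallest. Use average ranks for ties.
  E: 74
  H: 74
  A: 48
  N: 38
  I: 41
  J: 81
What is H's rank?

Sorted (ascending): 38, 41, 48, 74, 74, 81
The 2 values of 74 occupy positions 4–5 → average rank (4+5)/2 = 4.5.
H has value 74 → rank 4.5.

4.5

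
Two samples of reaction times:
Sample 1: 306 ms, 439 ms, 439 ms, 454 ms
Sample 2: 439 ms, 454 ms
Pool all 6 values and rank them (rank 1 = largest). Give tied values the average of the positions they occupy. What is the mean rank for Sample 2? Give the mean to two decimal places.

Sorted (descending): 454, 454, 439, 439, 439, 306
The 2 values of 454 occupy positions 1–2 → average rank (1+2)/2 = 1.5.
The 3 values of 439 occupy positions 3–5 → average rank 4.
Sample 2 values → pooled ranks: 439→4, 454→1.5
Mean rank = (4 + 1.5) / 2 = 2.75

2.75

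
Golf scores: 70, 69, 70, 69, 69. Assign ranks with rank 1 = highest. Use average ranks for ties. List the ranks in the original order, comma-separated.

Sorted (descending): 70, 70, 69, 69, 69
The 2 values of 70 occupy positions 1–2 → average rank (1+2)/2 = 1.5.
The 3 values of 69 occupy positions 3–5 → average rank 4.

1.5, 4, 1.5, 4, 4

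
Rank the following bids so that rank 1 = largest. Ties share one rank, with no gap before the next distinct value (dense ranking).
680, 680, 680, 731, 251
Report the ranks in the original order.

2, 2, 2, 1, 3

Sorted (descending): 731, 680, 680, 680, 251
The 3 values of 680 share dense rank 2.
Remaining distinct values take the next consecutive integers.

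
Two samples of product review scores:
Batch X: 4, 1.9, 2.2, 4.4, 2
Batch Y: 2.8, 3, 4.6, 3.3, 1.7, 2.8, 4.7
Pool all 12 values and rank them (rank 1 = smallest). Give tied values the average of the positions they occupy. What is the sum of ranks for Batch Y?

Sorted (ascending): 1.7, 1.9, 2, 2.2, 2.8, 2.8, 3, 3.3, 4, 4.4, 4.6, 4.7
The 2 values of 2.8 occupy positions 5–6 → average rank (5+6)/2 = 5.5.
Batch Y values → pooled ranks: 2.8→5.5, 3→7, 4.6→11, 3.3→8, 1.7→1, 2.8→5.5, 4.7→12
Rank sum = 5.5 + 7 + 11 + 8 + 1 + 5.5 + 12 = 50

50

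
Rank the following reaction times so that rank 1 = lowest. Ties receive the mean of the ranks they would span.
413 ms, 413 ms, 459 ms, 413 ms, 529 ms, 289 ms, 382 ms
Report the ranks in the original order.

4, 4, 6, 4, 7, 1, 2

Sorted (ascending): 289, 382, 413, 413, 413, 459, 529
The 3 values of 413 occupy positions 3–5 → average rank 4.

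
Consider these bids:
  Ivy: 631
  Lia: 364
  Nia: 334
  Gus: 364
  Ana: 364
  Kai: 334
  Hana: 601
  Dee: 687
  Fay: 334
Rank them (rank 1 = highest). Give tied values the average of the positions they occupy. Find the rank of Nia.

8

Sorted (descending): 687, 631, 601, 364, 364, 364, 334, 334, 334
The 3 values of 364 occupy positions 4–6 → average rank 5.
The 3 values of 334 occupy positions 7–9 → average rank 8.
Nia has value 334 → rank 8.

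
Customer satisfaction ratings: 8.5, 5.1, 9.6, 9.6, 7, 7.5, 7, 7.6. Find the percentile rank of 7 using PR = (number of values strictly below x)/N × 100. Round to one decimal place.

N = 8.
Strictly below 7: 1. Equal to 7: 2.
PR = 1/8 × 100 = 12.5

12.5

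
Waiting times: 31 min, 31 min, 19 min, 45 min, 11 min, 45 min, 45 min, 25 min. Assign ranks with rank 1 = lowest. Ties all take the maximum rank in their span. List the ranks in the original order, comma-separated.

5, 5, 2, 8, 1, 8, 8, 3

Sorted (ascending): 11, 19, 25, 31, 31, 45, 45, 45
The 2 values of 31 occupy positions 4–5 → each gets rank 5.
The 3 values of 45 occupy positions 6–8 → each gets rank 8.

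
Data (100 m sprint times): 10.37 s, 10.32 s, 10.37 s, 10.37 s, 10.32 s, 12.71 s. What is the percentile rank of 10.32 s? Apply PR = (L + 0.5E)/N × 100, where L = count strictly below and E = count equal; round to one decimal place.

N = 6.
Strictly below 10.32: 0. Equal to 10.32: 2.
PR = (0 + 0.5·2)/6 × 100 = 16.7

16.7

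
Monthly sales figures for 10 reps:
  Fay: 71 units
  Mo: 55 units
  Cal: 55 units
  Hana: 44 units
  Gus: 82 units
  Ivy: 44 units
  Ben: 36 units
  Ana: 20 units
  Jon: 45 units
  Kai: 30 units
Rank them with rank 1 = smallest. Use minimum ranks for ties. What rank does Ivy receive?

4

Sorted (ascending): 20, 30, 36, 44, 44, 45, 55, 55, 71, 82
The 2 values of 44 occupy positions 4–5 → each gets rank 4.
The 2 values of 55 occupy positions 7–8 → each gets rank 7.
Ivy has value 44 units → rank 4.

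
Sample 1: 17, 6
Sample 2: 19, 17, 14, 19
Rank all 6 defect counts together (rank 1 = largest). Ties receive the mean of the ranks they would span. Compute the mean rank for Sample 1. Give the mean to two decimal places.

4.75

Sorted (descending): 19, 19, 17, 17, 14, 6
The 2 values of 19 occupy positions 1–2 → average rank (1+2)/2 = 1.5.
The 2 values of 17 occupy positions 3–4 → average rank (3+4)/2 = 3.5.
Sample 1 values → pooled ranks: 17→3.5, 6→6
Mean rank = (3.5 + 6) / 2 = 4.75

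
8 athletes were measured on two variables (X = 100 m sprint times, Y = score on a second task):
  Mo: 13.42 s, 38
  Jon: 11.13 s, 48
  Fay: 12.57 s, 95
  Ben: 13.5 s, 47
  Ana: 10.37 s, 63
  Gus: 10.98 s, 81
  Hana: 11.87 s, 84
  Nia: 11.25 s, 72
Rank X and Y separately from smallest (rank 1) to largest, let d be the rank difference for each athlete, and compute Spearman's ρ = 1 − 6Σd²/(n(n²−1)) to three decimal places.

-0.262

Ranks of variable 1: 7, 3, 6, 8, 1, 2, 5, 4
Ranks of variable 2: 1, 3, 8, 2, 4, 6, 7, 5
d = r₁ − r₂: 6, 0, -2, 6, -3, -4, -2, -1
d²: 36, 0, 4, 36, 9, 16, 4, 1; Σd² = 106
ρ = 1 − 6·106/(8·63) = 1 − 636/504 = -0.262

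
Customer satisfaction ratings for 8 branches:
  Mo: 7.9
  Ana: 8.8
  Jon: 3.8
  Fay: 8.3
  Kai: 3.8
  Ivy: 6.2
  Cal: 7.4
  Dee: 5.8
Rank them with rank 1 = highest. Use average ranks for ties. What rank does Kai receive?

7.5

Sorted (descending): 8.8, 8.3, 7.9, 7.4, 6.2, 5.8, 3.8, 3.8
The 2 values of 3.8 occupy positions 7–8 → average rank (7+8)/2 = 7.5.
Kai has value 3.8 → rank 7.5.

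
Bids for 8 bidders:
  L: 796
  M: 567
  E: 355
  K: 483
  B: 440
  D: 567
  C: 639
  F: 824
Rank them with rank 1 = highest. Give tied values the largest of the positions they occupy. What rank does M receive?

Sorted (descending): 824, 796, 639, 567, 567, 483, 440, 355
The 2 values of 567 occupy positions 4–5 → each gets rank 5.
M has value 567 → rank 5.

5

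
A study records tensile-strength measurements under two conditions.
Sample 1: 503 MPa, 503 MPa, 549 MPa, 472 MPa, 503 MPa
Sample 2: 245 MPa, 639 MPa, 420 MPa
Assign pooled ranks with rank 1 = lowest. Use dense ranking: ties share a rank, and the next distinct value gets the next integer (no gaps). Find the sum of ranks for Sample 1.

20

Sorted (ascending): 245, 420, 472, 503, 503, 503, 549, 639
The 3 values of 503 share dense rank 4.
Remaining distinct values take the next consecutive integers.
Sample 1 values → pooled ranks: 503→4, 503→4, 549→5, 472→3, 503→4
Rank sum = 4 + 4 + 5 + 3 + 4 = 20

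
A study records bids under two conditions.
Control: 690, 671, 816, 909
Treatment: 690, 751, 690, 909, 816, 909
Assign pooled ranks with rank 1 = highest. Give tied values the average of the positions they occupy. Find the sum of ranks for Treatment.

Sorted (descending): 909, 909, 909, 816, 816, 751, 690, 690, 690, 671
The 3 values of 909 occupy positions 1–3 → average rank 2.
The 2 values of 816 occupy positions 4–5 → average rank (4+5)/2 = 4.5.
The 3 values of 690 occupy positions 7–9 → average rank 8.
Treatment values → pooled ranks: 690→8, 751→6, 690→8, 909→2, 816→4.5, 909→2
Rank sum = 8 + 6 + 8 + 2 + 4.5 + 2 = 30.5

30.5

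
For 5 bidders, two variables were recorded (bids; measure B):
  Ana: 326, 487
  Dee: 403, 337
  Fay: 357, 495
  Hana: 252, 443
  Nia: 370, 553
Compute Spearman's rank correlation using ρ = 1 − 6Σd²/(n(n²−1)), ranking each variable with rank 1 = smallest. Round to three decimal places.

0.000

Ranks of variable 1: 2, 5, 3, 1, 4
Ranks of variable 2: 3, 1, 4, 2, 5
d = r₁ − r₂: -1, 4, -1, -1, -1
d²: 1, 16, 1, 1, 1; Σd² = 20
ρ = 1 − 6·20/(5·24) = 1 − 120/120 = 0.000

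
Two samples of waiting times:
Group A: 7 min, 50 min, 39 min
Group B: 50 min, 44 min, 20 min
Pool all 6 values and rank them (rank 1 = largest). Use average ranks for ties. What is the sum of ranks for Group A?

11.5

Sorted (descending): 50, 50, 44, 39, 20, 7
The 2 values of 50 occupy positions 1–2 → average rank (1+2)/2 = 1.5.
Group A values → pooled ranks: 7→6, 50→1.5, 39→4
Rank sum = 6 + 1.5 + 4 = 11.5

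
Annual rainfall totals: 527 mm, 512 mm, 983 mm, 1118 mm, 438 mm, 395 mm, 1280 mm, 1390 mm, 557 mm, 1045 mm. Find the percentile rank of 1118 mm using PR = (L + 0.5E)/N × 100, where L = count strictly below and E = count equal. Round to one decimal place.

N = 10.
Strictly below 1118: 7. Equal to 1118: 1.
PR = (7 + 0.5·1)/10 × 100 = 75.0

75.0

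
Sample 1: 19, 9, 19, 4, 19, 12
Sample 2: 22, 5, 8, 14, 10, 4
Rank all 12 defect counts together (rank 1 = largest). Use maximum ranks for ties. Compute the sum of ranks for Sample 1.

Sorted (descending): 22, 19, 19, 19, 14, 12, 10, 9, 8, 5, 4, 4
The 3 values of 19 occupy positions 2–4 → each gets rank 4.
The 2 values of 4 occupy positions 11–12 → each gets rank 12.
Sample 1 values → pooled ranks: 19→4, 9→8, 19→4, 4→12, 19→4, 12→6
Rank sum = 4 + 8 + 4 + 12 + 4 + 6 = 38

38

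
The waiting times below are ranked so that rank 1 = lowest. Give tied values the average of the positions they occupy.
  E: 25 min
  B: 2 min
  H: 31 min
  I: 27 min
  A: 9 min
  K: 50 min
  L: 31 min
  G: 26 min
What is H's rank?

Sorted (ascending): 2, 9, 25, 26, 27, 31, 31, 50
The 2 values of 31 occupy positions 6–7 → average rank (6+7)/2 = 6.5.
H has value 31 min → rank 6.5.

6.5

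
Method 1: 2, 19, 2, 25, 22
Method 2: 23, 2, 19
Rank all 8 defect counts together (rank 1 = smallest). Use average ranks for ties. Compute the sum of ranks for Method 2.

Sorted (ascending): 2, 2, 2, 19, 19, 22, 23, 25
The 3 values of 2 occupy positions 1–3 → average rank 2.
The 2 values of 19 occupy positions 4–5 → average rank (4+5)/2 = 4.5.
Method 2 values → pooled ranks: 23→7, 2→2, 19→4.5
Rank sum = 7 + 2 + 4.5 = 13.5

13.5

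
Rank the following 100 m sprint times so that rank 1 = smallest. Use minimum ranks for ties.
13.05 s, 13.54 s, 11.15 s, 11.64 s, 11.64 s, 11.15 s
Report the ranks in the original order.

5, 6, 1, 3, 3, 1

Sorted (ascending): 11.15, 11.15, 11.64, 11.64, 13.05, 13.54
The 2 values of 11.15 occupy positions 1–2 → each gets rank 1.
The 2 values of 11.64 occupy positions 3–4 → each gets rank 3.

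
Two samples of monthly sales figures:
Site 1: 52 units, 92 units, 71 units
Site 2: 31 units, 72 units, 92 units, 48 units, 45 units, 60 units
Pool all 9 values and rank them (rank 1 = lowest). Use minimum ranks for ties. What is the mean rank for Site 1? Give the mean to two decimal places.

Sorted (ascending): 31, 45, 48, 52, 60, 71, 72, 92, 92
The 2 values of 92 occupy positions 8–9 → each gets rank 8.
Site 1 values → pooled ranks: 52→4, 92→8, 71→6
Mean rank = (4 + 8 + 6) / 3 = 6.00

6.00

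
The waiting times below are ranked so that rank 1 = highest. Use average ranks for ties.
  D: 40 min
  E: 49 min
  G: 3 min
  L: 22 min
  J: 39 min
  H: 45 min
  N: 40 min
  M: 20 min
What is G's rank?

8

Sorted (descending): 49, 45, 40, 40, 39, 22, 20, 3
The 2 values of 40 occupy positions 3–4 → average rank (3+4)/2 = 3.5.
G has value 3 min → rank 8.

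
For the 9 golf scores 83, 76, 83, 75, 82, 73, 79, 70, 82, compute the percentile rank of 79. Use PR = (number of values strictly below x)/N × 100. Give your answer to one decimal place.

44.4

N = 9.
Strictly below 79: 4. Equal to 79: 1.
PR = 4/9 × 100 = 44.4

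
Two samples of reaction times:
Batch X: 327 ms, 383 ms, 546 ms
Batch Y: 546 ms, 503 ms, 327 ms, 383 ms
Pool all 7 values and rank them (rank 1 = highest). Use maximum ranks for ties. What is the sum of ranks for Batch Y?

Sorted (descending): 546, 546, 503, 383, 383, 327, 327
The 2 values of 546 occupy positions 1–2 → each gets rank 2.
The 2 values of 383 occupy positions 4–5 → each gets rank 5.
The 2 values of 327 occupy positions 6–7 → each gets rank 7.
Batch Y values → pooled ranks: 546→2, 503→3, 327→7, 383→5
Rank sum = 2 + 3 + 7 + 5 = 17

17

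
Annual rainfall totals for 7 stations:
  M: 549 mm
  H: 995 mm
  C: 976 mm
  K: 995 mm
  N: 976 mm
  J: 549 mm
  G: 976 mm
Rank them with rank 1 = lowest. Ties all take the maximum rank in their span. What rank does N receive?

Sorted (ascending): 549, 549, 976, 976, 976, 995, 995
The 2 values of 549 occupy positions 1–2 → each gets rank 2.
The 3 values of 976 occupy positions 3–5 → each gets rank 5.
The 2 values of 995 occupy positions 6–7 → each gets rank 7.
N has value 976 mm → rank 5.

5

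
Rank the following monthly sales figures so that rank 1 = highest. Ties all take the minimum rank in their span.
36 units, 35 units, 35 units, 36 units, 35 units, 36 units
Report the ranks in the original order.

1, 4, 4, 1, 4, 1

Sorted (descending): 36, 36, 36, 35, 35, 35
The 3 values of 36 occupy positions 1–3 → each gets rank 1.
The 3 values of 35 occupy positions 4–6 → each gets rank 4.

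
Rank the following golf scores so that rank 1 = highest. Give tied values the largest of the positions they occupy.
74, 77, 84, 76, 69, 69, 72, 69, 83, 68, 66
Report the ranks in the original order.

5, 3, 1, 4, 9, 9, 6, 9, 2, 10, 11

Sorted (descending): 84, 83, 77, 76, 74, 72, 69, 69, 69, 68, 66
The 3 values of 69 occupy positions 7–9 → each gets rank 9.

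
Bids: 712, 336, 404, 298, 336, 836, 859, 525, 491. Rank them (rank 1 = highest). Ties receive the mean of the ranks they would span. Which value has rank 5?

491

Sorted (descending): 859, 836, 712, 525, 491, 404, 336, 336, 298
The 2 values of 336 occupy positions 7–8 → average rank (7+8)/2 = 7.5.
Rank 5 → value 491.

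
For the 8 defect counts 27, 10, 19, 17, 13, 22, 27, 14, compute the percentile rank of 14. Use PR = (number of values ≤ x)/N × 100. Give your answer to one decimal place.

37.5

N = 8.
Strictly below 14: 2. Equal to 14: 1.
PR = 3/8 × 100 = 37.5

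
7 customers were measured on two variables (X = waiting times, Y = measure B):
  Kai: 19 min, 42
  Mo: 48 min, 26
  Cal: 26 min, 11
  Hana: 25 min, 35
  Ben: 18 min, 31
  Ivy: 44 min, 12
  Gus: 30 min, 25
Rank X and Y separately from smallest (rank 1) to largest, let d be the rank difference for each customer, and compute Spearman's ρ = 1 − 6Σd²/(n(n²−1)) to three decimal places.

Ranks of variable 1: 2, 7, 4, 3, 1, 6, 5
Ranks of variable 2: 7, 4, 1, 6, 5, 2, 3
d = r₁ − r₂: -5, 3, 3, -3, -4, 4, 2
d²: 25, 9, 9, 9, 16, 16, 4; Σd² = 88
ρ = 1 − 6·88/(7·48) = 1 − 528/336 = -0.571

-0.571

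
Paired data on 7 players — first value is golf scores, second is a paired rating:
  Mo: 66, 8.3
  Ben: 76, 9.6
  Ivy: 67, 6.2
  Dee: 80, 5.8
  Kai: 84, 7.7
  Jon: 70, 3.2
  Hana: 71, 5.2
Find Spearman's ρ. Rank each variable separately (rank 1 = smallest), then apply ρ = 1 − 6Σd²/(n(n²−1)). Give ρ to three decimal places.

0.036

Ranks of variable 1: 1, 5, 2, 6, 7, 3, 4
Ranks of variable 2: 6, 7, 4, 3, 5, 1, 2
d = r₁ − r₂: -5, -2, -2, 3, 2, 2, 2
d²: 25, 4, 4, 9, 4, 4, 4; Σd² = 54
ρ = 1 − 6·54/(7·48) = 1 − 324/336 = 0.036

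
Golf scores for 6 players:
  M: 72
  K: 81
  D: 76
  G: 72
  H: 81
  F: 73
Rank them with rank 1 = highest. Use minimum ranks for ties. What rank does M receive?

5

Sorted (descending): 81, 81, 76, 73, 72, 72
The 2 values of 81 occupy positions 1–2 → each gets rank 1.
The 2 values of 72 occupy positions 5–6 → each gets rank 5.
M has value 72 → rank 5.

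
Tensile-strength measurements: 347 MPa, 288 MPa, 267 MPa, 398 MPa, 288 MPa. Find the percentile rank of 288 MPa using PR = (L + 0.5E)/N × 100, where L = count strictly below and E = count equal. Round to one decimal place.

40.0

N = 5.
Strictly below 288: 1. Equal to 288: 2.
PR = (1 + 0.5·2)/5 × 100 = 40.0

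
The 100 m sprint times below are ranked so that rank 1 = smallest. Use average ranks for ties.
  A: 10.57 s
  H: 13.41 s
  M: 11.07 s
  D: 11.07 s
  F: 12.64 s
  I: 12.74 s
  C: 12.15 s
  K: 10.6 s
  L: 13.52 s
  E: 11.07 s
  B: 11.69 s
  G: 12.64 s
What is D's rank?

4

Sorted (ascending): 10.57, 10.6, 11.07, 11.07, 11.07, 11.69, 12.15, 12.64, 12.64, 12.74, 13.41, 13.52
The 3 values of 11.07 occupy positions 3–5 → average rank 4.
The 2 values of 12.64 occupy positions 8–9 → average rank (8+9)/2 = 8.5.
D has value 11.07 s → rank 4.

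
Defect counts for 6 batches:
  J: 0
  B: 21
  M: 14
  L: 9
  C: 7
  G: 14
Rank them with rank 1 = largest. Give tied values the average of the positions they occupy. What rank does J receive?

6

Sorted (descending): 21, 14, 14, 9, 7, 0
The 2 values of 14 occupy positions 2–3 → average rank (2+3)/2 = 2.5.
J has value 0 → rank 6.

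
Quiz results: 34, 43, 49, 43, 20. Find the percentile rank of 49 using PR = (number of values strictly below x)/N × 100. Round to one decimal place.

N = 5.
Strictly below 49: 4. Equal to 49: 1.
PR = 4/5 × 100 = 80.0

80.0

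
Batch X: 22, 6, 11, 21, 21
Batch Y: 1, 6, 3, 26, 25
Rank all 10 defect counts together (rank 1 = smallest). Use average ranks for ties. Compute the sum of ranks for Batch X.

29.5

Sorted (ascending): 1, 3, 6, 6, 11, 21, 21, 22, 25, 26
The 2 values of 6 occupy positions 3–4 → average rank (3+4)/2 = 3.5.
The 2 values of 21 occupy positions 6–7 → average rank (6+7)/2 = 6.5.
Batch X values → pooled ranks: 22→8, 6→3.5, 11→5, 21→6.5, 21→6.5
Rank sum = 8 + 3.5 + 5 + 6.5 + 6.5 = 29.5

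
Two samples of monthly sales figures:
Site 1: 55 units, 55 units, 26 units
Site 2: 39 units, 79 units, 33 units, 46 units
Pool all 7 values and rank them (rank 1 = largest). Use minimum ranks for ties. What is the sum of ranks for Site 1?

11

Sorted (descending): 79, 55, 55, 46, 39, 33, 26
The 2 values of 55 occupy positions 2–3 → each gets rank 2.
Site 1 values → pooled ranks: 55→2, 55→2, 26→7
Rank sum = 2 + 2 + 7 = 11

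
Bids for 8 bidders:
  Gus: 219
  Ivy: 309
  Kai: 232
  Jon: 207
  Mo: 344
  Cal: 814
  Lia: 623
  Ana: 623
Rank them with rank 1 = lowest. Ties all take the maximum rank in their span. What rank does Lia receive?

7

Sorted (ascending): 207, 219, 232, 309, 344, 623, 623, 814
The 2 values of 623 occupy positions 6–7 → each gets rank 7.
Lia has value 623 → rank 7.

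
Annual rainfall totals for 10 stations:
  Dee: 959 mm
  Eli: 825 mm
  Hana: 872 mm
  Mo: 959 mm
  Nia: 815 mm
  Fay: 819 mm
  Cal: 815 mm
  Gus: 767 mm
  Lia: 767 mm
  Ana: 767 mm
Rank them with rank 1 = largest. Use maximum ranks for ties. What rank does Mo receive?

2

Sorted (descending): 959, 959, 872, 825, 819, 815, 815, 767, 767, 767
The 2 values of 959 occupy positions 1–2 → each gets rank 2.
The 2 values of 815 occupy positions 6–7 → each gets rank 7.
The 3 values of 767 occupy positions 8–10 → each gets rank 10.
Mo has value 959 mm → rank 2.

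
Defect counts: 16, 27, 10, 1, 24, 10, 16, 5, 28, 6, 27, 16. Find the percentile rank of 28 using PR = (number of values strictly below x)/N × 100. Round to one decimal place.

N = 12.
Strictly below 28: 11. Equal to 28: 1.
PR = 11/12 × 100 = 91.7

91.7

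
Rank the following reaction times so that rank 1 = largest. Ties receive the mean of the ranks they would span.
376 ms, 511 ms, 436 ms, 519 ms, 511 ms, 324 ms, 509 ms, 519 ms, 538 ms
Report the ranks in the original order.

Sorted (descending): 538, 519, 519, 511, 511, 509, 436, 376, 324
The 2 values of 519 occupy positions 2–3 → average rank (2+3)/2 = 2.5.
The 2 values of 511 occupy positions 4–5 → average rank (4+5)/2 = 4.5.

8, 4.5, 7, 2.5, 4.5, 9, 6, 2.5, 1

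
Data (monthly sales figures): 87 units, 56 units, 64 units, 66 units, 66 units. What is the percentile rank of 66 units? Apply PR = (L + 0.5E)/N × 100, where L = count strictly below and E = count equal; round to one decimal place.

60.0

N = 5.
Strictly below 66: 2. Equal to 66: 2.
PR = (2 + 0.5·2)/5 × 100 = 60.0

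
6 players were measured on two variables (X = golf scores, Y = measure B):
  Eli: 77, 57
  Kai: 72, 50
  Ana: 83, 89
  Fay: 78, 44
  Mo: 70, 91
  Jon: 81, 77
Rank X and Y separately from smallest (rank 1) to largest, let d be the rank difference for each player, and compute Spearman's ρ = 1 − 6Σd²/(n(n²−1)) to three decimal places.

-0.029

Ranks of variable 1: 3, 2, 6, 4, 1, 5
Ranks of variable 2: 3, 2, 5, 1, 6, 4
d = r₁ − r₂: 0, 0, 1, 3, -5, 1
d²: 0, 0, 1, 9, 25, 1; Σd² = 36
ρ = 1 − 6·36/(6·35) = 1 − 216/210 = -0.029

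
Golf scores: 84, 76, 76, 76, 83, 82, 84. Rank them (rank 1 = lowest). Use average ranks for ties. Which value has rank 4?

Sorted (ascending): 76, 76, 76, 82, 83, 84, 84
The 3 values of 76 occupy positions 1–3 → average rank 2.
The 2 values of 84 occupy positions 6–7 → average rank (6+7)/2 = 6.5.
Rank 4 → value 82.

82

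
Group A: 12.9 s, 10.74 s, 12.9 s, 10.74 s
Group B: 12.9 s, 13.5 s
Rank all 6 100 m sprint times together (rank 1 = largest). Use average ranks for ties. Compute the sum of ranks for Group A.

Sorted (descending): 13.5, 12.9, 12.9, 12.9, 10.74, 10.74
The 3 values of 12.9 occupy positions 2–4 → average rank 3.
The 2 values of 10.74 occupy positions 5–6 → average rank (5+6)/2 = 5.5.
Group A values → pooled ranks: 12.9→3, 10.74→5.5, 12.9→3, 10.74→5.5
Rank sum = 3 + 5.5 + 3 + 5.5 = 17

17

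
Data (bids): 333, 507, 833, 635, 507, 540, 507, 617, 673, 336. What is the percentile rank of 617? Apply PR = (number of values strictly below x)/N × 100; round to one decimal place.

60.0

N = 10.
Strictly below 617: 6. Equal to 617: 1.
PR = 6/10 × 100 = 60.0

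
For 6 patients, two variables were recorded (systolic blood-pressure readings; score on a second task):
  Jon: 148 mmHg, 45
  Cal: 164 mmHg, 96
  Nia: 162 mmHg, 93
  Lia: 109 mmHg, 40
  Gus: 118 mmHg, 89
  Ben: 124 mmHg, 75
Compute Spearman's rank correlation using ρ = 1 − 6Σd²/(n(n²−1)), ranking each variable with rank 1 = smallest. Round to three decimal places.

0.771

Ranks of variable 1: 4, 6, 5, 1, 2, 3
Ranks of variable 2: 2, 6, 5, 1, 4, 3
d = r₁ − r₂: 2, 0, 0, 0, -2, 0
d²: 4, 0, 0, 0, 4, 0; Σd² = 8
ρ = 1 − 6·8/(6·35) = 1 − 48/210 = 0.771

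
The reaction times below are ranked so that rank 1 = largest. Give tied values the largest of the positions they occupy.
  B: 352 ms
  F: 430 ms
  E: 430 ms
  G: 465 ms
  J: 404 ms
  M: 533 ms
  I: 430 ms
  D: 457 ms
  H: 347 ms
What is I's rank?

Sorted (descending): 533, 465, 457, 430, 430, 430, 404, 352, 347
The 3 values of 430 occupy positions 4–6 → each gets rank 6.
I has value 430 ms → rank 6.

6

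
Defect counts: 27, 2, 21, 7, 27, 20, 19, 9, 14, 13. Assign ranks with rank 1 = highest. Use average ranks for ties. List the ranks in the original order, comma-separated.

Sorted (descending): 27, 27, 21, 20, 19, 14, 13, 9, 7, 2
The 2 values of 27 occupy positions 1–2 → average rank (1+2)/2 = 1.5.

1.5, 10, 3, 9, 1.5, 4, 5, 8, 6, 7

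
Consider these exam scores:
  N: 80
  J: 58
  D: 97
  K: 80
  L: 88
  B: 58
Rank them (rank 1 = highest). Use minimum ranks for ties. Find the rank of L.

Sorted (descending): 97, 88, 80, 80, 58, 58
The 2 values of 80 occupy positions 3–4 → each gets rank 3.
The 2 values of 58 occupy positions 5–6 → each gets rank 5.
L has value 88 → rank 2.

2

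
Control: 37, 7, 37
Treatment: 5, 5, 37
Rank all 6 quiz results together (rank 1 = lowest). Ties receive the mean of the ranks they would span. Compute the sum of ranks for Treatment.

Sorted (ascending): 5, 5, 7, 37, 37, 37
The 2 values of 5 occupy positions 1–2 → average rank (1+2)/2 = 1.5.
The 3 values of 37 occupy positions 4–6 → average rank 5.
Treatment values → pooled ranks: 5→1.5, 5→1.5, 37→5
Rank sum = 1.5 + 1.5 + 5 = 8

8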